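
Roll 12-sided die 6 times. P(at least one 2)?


P(no 2)^6 = (11/12)^6 = 1771561/2985984
P(≥1) = 1 - 1771561/2985984 = 1214423/2985984

P = 1214423/2985984 ≈ 40.67%


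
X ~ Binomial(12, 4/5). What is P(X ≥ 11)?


P(X ≥ 11) = Σ P(X=i) for i=11..12
P(X=11) = 50331648/244140625
P(X=12) = 16777216/244140625
Sum = 67108864/244140625

P(X ≥ 11) = 67108864/244140625 ≈ 27.49%


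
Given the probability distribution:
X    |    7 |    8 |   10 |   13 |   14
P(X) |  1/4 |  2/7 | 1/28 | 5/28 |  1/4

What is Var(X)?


E[X] = 143/14
E[X²] = 793/7
Var(X) = E[X²] - (E[X])² = 793/7 - 20449/196 = 1755/196

Var(X) = 1755/196 ≈ 8.9541


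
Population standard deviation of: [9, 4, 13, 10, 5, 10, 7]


Mean = 58/7
  (9-58/7)²=25/49
  (4-58/7)²=900/49
  (13-58/7)²=1089/49
  (10-58/7)²=144/49
  (5-58/7)²=529/49
  (10-58/7)²=144/49
  (7-58/7)²=81/49
Σ(x-μ)² = 416/7
σ² = (416/7)/7 = 416/49

σ = √(416/49) ≈ 2.9137


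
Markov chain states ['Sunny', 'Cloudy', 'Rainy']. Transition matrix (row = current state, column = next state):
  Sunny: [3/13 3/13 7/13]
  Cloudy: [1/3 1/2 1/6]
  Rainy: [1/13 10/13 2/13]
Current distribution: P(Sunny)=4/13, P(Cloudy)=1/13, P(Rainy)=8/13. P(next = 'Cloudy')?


P(next=Cloudy) = Σᵢ P(now=i)×P(i→Cloudy)
= 4/13×3/13 + 1/13×1/2 + 8/13×10/13
= 12/169 + 1/26 + 80/169 = 197/338

P = 197/338 ≈ 0.5828


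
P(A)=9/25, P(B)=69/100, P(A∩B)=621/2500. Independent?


P(A)×P(B) = 621/2500
P(A∩B) = 621/2500
Equal ✓ → Independent

Yes, independent


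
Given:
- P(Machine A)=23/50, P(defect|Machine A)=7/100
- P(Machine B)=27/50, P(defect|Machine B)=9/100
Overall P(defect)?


P(B) = Σ P(B|Aᵢ)×P(Aᵢ)
  7/100×23/50 = 161/5000
  9/100×27/50 = 243/5000
Sum = 101/1250

P(defect) = 101/1250 ≈ 8.08%


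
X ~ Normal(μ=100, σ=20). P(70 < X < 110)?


z₁=(70-100)/20=-1.5, z₂=(110-100)/20=0.5
P = Φ(0.5) - Φ(-1.5) = 0.691462 - 0.066807 = 0.624655 ≈ 0.6247

P(70 < X < 110) ≈ 0.6247


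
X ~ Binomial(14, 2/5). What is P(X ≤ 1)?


P(X ≤ 1) = Σ P(X=i) for i=0..1
P(X=0) = 4782969/6103515625
P(X=1) = 44641044/6103515625
Sum = 49424013/6103515625

P(X ≤ 1) = 49424013/6103515625 ≈ 0.81%


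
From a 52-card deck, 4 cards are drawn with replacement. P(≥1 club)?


P(not a club) = 39/52 = 3/4
P(none in 4 draws) = (3/4)^4 = 81/256
P(≥1 club) = 1 - 81/256 = 175/256

P = 175/256 ≈ 68.36%


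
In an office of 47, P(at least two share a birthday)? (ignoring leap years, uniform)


P(all different) = Π(365-i)/365 for i=0..46
= 0.045226
P(match) = 1 - 0.045226 = 0.954774

P ≈ 0.9548 ≈ 95.48%


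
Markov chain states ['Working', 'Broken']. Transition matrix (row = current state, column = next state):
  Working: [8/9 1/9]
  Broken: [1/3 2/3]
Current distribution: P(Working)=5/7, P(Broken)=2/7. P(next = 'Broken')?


P(next=Broken) = Σᵢ P(now=i)×P(i→Broken)
= 5/7×1/9 + 2/7×2/3
= 5/63 + 4/21 = 17/63

P = 17/63 ≈ 0.2698


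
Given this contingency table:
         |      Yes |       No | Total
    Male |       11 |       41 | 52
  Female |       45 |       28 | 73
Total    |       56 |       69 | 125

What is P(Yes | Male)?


P(Yes | Male) = 11/(11+41) = 11/52

P(Yes|Male) = 11/52 ≈ 21.15%


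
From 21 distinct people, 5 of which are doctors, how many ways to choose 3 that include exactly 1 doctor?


Choose 1 of the 5 doctors and 2 of the other 16 people:
C(5,1)×C(16,2) = 5×120 = 600

600


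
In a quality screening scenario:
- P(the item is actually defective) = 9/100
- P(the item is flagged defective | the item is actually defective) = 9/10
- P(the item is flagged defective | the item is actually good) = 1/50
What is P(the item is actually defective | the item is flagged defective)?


Using Bayes' theorem:
P(A|B) = P(B|A)·P(A) / P(B)

P(the item is flagged defective) = 9/10 × 9/100 + 1/50 × 91/100
= 81/1000 + 91/5000 = 62/625

P(the item is actually defective|the item is flagged defective) = (81/1000) / (62/625) = 405/496

P(the item is actually defective|the item is flagged defective) = 405/496 ≈ 81.65%


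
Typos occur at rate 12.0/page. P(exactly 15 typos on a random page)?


Poisson(λ=12.0): P(X=15) = e^(-λ)×λ^k/k!
= e^(-12.0) × 12.0^15 / 15!
≈ 6.144212353e-06 × 1.54070215746e+16 / 1307674368000 ≈ 0.072391

P(X=15) ≈ 0.072391 ≈ 7.24%


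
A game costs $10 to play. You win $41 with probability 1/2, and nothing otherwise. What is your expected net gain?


E[gain] = (41-10)×1/2 + (-10)×1/2
= 31/2 - 5 = 21/2

Expected net gain = $21/2 ≈ $10.50


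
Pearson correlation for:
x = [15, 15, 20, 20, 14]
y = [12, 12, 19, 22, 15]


n=5, Σx=84, Σy=80, Σxy=1390, Σx²=1446, Σy²=1358
r = (5×1390 - 84×80)/√((5×1446 - 84²)(5×1358 - 80²))
= 230/√(174×390) = 230/√67860 ≈ 230/260.4995 ≈ 0.8829

r ≈ 0.8829


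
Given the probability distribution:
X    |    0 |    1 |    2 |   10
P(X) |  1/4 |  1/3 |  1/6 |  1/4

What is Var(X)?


E[X] = 19/6
E[X²] = 26
Var(X) = E[X²] - (E[X])² = 26 - 361/36 = 575/36

Var(X) = 575/36 ≈ 15.9722


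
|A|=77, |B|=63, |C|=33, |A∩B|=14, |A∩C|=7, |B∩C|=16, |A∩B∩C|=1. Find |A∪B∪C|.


|A∪B∪C| = 77+63+33-14-7-16+1 = 137

|A∪B∪C| = 137


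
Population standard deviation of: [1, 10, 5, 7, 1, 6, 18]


Mean = 48/7
  (1-48/7)²=1681/49
  (10-48/7)²=484/49
  (5-48/7)²=169/49
  (7-48/7)²=1/49
  (1-48/7)²=1681/49
  (6-48/7)²=36/49
  (18-48/7)²=6084/49
Σ(x-μ)² = 1448/7
σ² = (1448/7)/7 = 1448/49

σ = √(1448/49) ≈ 5.4361


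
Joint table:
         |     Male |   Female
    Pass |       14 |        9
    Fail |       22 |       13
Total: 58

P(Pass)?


P(Pass) = (14+9)/58 = 23/58

P(Pass) = 23/58 ≈ 39.66%


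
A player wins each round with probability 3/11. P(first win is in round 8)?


Geometric: P(X=8) = (1-p)^(k-1)×p = (8/11)^7×3/11 = 6291456/214358881

P(X=8) = 6291456/214358881 ≈ 2.94%


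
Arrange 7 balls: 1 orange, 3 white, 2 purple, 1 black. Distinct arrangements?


7!/(1!×3!×2!×1!) = 420

420


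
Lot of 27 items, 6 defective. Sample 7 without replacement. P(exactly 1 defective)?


Hypergeometric: C(6,1)×C(21,6)/C(27,7)
= 6×54264/888030 = 18088/49335

P(X=1) = 18088/49335 ≈ 36.66%


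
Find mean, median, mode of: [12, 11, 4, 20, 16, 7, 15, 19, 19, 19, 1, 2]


Sorted: [1, 2, 4, 7, 11, 12, 15, 16, 19, 19, 19, 20]
Mean = 145/12
Median = 27/2
Freq: {12: 1, 11: 1, 4: 1, 20: 1, 16: 1, 7: 1, 15: 1, 19: 3, 1: 1, 2: 1}
Mode: [19]

Mean=145/12, Median=27/2, Mode=19


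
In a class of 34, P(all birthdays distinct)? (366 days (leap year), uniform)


P(all different) = Π(366-i)/366 for i=0..33
= (366/366)×(365/366)×...×(333/366)
= 0.205601

P ≈ 0.2056 ≈ 20.56%


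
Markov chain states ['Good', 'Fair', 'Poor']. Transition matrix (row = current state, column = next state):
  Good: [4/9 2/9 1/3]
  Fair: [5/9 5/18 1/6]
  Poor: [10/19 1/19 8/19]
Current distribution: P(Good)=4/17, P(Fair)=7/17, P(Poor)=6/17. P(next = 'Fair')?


P(next=Fair) = Σᵢ P(now=i)×P(i→Fair)
= 4/17×2/9 + 7/17×5/18 + 6/17×1/19
= 8/153 + 35/306 + 6/323 = 359/1938

P = 359/1938 ≈ 0.1852


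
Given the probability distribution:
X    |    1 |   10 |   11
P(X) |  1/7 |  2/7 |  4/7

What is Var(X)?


E[X] = 65/7
E[X²] = 685/7
Var(X) = E[X²] - (E[X])² = 685/7 - 4225/49 = 570/49

Var(X) = 570/49 ≈ 11.6327


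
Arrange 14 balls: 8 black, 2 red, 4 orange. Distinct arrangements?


14!/(8!×2!×4!) = 45045

45045


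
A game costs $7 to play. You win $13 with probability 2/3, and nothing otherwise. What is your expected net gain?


E[gain] = (13-7)×2/3 + (-7)×1/3
= 4 - 7/3 = 5/3

Expected net gain = $5/3 ≈ $1.67


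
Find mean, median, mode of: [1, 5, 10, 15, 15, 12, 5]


Sorted: [1, 5, 5, 10, 12, 15, 15]
Mean = 63/7 = 9
Median = 10
Freq: {1: 1, 5: 2, 10: 1, 15: 2, 12: 1}
Mode: [5, 15]

Mean=9, Median=10, Mode=[5, 15]


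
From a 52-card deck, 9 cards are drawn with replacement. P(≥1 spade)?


P(not a spade) = 39/52 = 3/4
P(none in 9 draws) = (3/4)^9 = 19683/262144
P(≥1 spade) = 1 - 19683/262144 = 242461/262144

P = 242461/262144 ≈ 92.49%


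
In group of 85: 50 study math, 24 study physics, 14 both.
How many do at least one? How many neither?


|A∪B| = 50+24-14 = 60
Neither = 85-60 = 25

At least one: 60; Neither: 25


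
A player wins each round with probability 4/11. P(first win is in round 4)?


Geometric: P(X=4) = (1-p)^(k-1)×p = (7/11)^3×4/11 = 1372/14641

P(X=4) = 1372/14641 ≈ 9.37%


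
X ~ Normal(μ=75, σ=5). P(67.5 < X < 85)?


z₁=(67.5-75)/5=-1.5, z₂=(85-75)/5=2.0
P = Φ(2.0) - Φ(-1.5) = 0.977250 - 0.066807 = 0.910443 ≈ 0.9104

P(67.5 < X < 85) ≈ 0.9104


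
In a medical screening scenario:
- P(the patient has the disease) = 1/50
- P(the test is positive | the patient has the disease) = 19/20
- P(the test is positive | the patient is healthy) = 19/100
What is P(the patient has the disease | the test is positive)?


Using Bayes' theorem:
P(A|B) = P(B|A)·P(A) / P(B)

P(the test is positive) = 19/20 × 1/50 + 19/100 × 49/50
= 19/1000 + 931/5000 = 513/2500

P(the patient has the disease|the test is positive) = (19/1000) / (513/2500) = 5/54

P(the patient has the disease|the test is positive) = 5/54 ≈ 9.26%


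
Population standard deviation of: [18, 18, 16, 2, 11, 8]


Mean = 73/6
  (18-73/6)²=1225/36
  (18-73/6)²=1225/36
  (16-73/6)²=529/36
  (2-73/6)²=3721/36
  (11-73/6)²=49/36
  (8-73/6)²=625/36
Σ(x-μ)² = 1229/6
σ² = (1229/6)/6 = 1229/36

σ = √(1229/36) ≈ 5.8428


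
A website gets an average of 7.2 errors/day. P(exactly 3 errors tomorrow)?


Poisson(λ=7.2): P(X=3) = e^(-λ)×λ^k/k!
= e^(-7.2) × 7.2^3 / 3!
≈ 0.0007465858084 × 373.248 / 6 ≈ 0.046444

P(X=3) ≈ 0.046444 ≈ 4.64%


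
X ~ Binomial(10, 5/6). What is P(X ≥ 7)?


P(X ≥ 7) = Σ P(X=i) for i=7..10
P(X=7) = 390625/2519424
P(X=8) = 1953125/6718464
P(X=9) = 9765625/30233088
P(X=10) = 9765625/60466176
Sum = 390625/419904

P(X ≥ 7) = 390625/419904 ≈ 93.03%


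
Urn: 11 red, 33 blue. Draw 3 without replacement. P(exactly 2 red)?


Hypergeometric: C(11,2)×C(33,1)/C(44,3)
= 55×33/13244 = 165/1204

P(X=2) = 165/1204 ≈ 13.70%


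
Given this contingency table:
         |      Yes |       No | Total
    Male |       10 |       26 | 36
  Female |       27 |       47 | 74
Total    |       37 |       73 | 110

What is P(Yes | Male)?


P(Yes | Male) = 10/(10+26) = 10/36 = 5/18

P(Yes|Male) = 5/18 ≈ 27.78%


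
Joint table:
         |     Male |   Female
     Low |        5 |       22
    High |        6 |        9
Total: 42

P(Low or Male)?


P(Low∨Male) = P(Low) + P(Male) - P(Low∧Male)
= (27 + 11 - 5)/42 = 33/42 = 11/14

P = 11/14 ≈ 78.57%


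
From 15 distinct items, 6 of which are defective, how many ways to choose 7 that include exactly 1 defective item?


Choose 1 of the 6 defective items and 6 of the other 9 items:
C(6,1)×C(9,6) = 6×84 = 504

504


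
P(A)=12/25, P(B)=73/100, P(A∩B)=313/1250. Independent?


P(A)×P(B) = 219/625
P(A∩B) = 313/1250
Not equal → NOT independent

No, not independent


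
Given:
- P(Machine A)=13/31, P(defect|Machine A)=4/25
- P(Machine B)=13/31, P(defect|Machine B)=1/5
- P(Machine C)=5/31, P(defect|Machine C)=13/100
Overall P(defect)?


P(B) = Σ P(B|Aᵢ)×P(Aᵢ)
  4/25×13/31 = 52/775
  1/5×13/31 = 13/155
  13/100×5/31 = 13/620
Sum = 533/3100

P(defect) = 533/3100 ≈ 17.19%


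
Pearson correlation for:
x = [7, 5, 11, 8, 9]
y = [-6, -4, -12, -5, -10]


n=5, Σx=40, Σy=-37, Σxy=-324, Σx²=340, Σy²=321
r = (5×(-324) - 40×(-37))/√((5×340 - 40²)(5×321 - (-37)²))
= -140/√(100×236) = -140/√23600 ≈ -140/153.6229 ≈ -0.9113

r ≈ -0.9113


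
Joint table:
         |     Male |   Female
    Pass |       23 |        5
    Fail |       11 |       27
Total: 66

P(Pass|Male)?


P(Pass|Male) = 23/(23+11) = 23/34

P = 23/34 ≈ 67.65%


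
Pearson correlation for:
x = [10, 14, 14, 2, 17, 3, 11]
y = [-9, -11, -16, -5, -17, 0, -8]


n=7, Σx=71, Σy=-66, Σxy=-855, Σx²=915, Σy²=836
r = (7×(-855) - 71×(-66))/√((7×915 - 71²)(7×836 - (-66)²))
= -1299/√(1364×1496) = -1299/√2040544 ≈ -1299/1428.4761 ≈ -0.9094

r ≈ -0.9094


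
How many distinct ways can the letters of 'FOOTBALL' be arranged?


Letters: 8, freq: {'F': 1, 'O': 2, 'T': 1, 'B': 1, 'A': 1, 'L': 2}
8!/(1!×2!×1!×1!×1!×2!) = 40320/4 = 10080

10080


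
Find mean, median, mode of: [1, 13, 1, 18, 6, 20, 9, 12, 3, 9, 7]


Sorted: [1, 1, 3, 6, 7, 9, 9, 12, 13, 18, 20]
Mean = 99/11 = 9
Median = 9
Freq: {1: 2, 13: 1, 18: 1, 6: 1, 20: 1, 9: 2, 12: 1, 3: 1, 7: 1}
Mode: [1, 9]

Mean=9, Median=9, Mode=[1, 9]


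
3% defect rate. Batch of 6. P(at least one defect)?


P(all good) = (97/100)^6 = 832972004929/1000000000000
P(≥1 defect) = 167027995071/1000000000000

P = 167027995071/1000000000000 ≈ 16.70%


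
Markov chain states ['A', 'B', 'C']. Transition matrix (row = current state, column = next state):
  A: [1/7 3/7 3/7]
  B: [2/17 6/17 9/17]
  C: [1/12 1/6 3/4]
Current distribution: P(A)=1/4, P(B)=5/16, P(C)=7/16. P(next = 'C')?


P(next=C) = Σᵢ P(now=i)×P(i→C)
= 1/4×3/7 + 5/16×9/17 + 7/16×3/4
= 3/28 + 45/272 + 21/64 = 4575/7616

P = 4575/7616 ≈ 0.6007


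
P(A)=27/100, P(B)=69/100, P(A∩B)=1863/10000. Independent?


P(A)×P(B) = 1863/10000
P(A∩B) = 1863/10000
Equal ✓ → Independent

Yes, independent


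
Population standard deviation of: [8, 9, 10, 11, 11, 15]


Mean = 64/6 = 32/3
  (8-32/3)²=64/9
  (9-32/3)²=25/9
  (10-32/3)²=4/9
  (11-32/3)²=1/9
  (11-32/3)²=1/9
  (15-32/3)²=169/9
Σ(x-μ)² = 88/3
σ² = (88/3)/6 = 44/9

σ = √(44/9) ≈ 2.2111


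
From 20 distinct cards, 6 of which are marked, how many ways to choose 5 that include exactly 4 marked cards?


Choose 4 of the 6 marked cards and 1 of the other 14 cards:
C(6,4)×C(14,1) = 15×14 = 210

210


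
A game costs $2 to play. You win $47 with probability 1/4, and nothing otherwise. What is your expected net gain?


E[gain] = (47-2)×1/4 + (-2)×3/4
= 45/4 - 3/2 = 39/4

Expected net gain = $39/4 ≈ $9.75


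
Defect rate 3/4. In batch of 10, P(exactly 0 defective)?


Binomial: P(X=0) = C(10,0)×p^0×(1-p)^10
= 1 × 1 × 1/1048576 = 1/1048576

P(X=0) = 1/1048576 ≈ 0.00%


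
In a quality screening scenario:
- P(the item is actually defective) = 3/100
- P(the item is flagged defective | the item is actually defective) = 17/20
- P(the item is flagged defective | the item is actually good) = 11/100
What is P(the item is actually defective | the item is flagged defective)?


Using Bayes' theorem:
P(A|B) = P(B|A)·P(A) / P(B)

P(the item is flagged defective) = 17/20 × 3/100 + 11/100 × 97/100
= 51/2000 + 1067/10000 = 661/5000

P(the item is actually defective|the item is flagged defective) = (51/2000) / (661/5000) = 255/1322

P(the item is actually defective|the item is flagged defective) = 255/1322 ≈ 19.29%


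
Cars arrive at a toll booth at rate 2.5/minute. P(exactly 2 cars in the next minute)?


Poisson(λ=2.5): P(X=2) = e^(-λ)×λ^k/k!
= e^(-2.5) × 2.5^2 / 2!
≈ 0.08208499862 × 6.25 / 2 ≈ 0.256516

P(X=2) ≈ 0.256516 ≈ 25.65%


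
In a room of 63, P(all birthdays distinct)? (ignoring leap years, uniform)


P(all different) = Π(365-i)/365 for i=0..62
= (365/365)×(364/365)×...×(303/365)
= 0.003396

P ≈ 0.0034 ≈ 0.34%


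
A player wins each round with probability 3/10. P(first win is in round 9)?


Geometric: P(X=9) = (1-p)^(k-1)×p = (7/10)^8×3/10 = 17294403/1000000000

P(X=9) = 17294403/1000000000 ≈ 1.73%


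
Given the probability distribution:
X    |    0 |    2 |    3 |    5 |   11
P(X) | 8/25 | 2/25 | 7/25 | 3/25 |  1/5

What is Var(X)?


E[X] = 19/5
E[X²] = 751/25
Var(X) = E[X²] - (E[X])² = 751/25 - 361/25 = 78/5

Var(X) = 78/5 ≈ 15.6000


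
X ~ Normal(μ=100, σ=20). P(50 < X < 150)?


z₁=(50-100)/20=-2.5, z₂=(150-100)/20=2.5
P = Φ(2.5) - Φ(-2.5) = 0.993790 - 0.006210 = 0.987580 ≈ 0.9876

P(50 < X < 150) ≈ 0.9876


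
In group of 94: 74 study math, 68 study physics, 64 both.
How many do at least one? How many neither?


|A∪B| = 74+68-64 = 78
Neither = 94-78 = 16

At least one: 78; Neither: 16


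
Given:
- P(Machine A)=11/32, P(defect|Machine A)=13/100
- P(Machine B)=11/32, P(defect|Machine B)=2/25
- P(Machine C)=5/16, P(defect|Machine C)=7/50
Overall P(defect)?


P(B) = Σ P(B|Aᵢ)×P(Aᵢ)
  13/100×11/32 = 143/3200
  2/25×11/32 = 11/400
  7/50×5/16 = 7/160
Sum = 371/3200

P(defect) = 371/3200 ≈ 11.59%


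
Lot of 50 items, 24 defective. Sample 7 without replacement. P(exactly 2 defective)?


Hypergeometric: C(24,2)×C(26,5)/C(50,7)
= 276×65780/99884400 = 299/1645

P(X=2) = 299/1645 ≈ 18.18%


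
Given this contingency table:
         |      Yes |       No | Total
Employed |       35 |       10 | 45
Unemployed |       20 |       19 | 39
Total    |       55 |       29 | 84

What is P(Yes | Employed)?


P(Yes | Employed) = 35/(35+10) = 35/45 = 7/9

P(Yes|Employed) = 7/9 ≈ 77.78%


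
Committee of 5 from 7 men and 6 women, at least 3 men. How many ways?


Count by #men:
  3M,2W: C(7,3)×C(6,2)=525
  4M,1W: C(7,4)×C(6,1)=210
  5M,0W: C(7,5)×C(6,0)=21
Total = 756

756


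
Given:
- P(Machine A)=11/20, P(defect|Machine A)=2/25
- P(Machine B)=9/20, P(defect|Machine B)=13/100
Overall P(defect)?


P(B) = Σ P(B|Aᵢ)×P(Aᵢ)
  2/25×11/20 = 11/250
  13/100×9/20 = 117/2000
Sum = 41/400

P(defect) = 41/400 ≈ 10.25%


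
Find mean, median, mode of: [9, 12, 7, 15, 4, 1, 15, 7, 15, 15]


Sorted: [1, 4, 7, 7, 9, 12, 15, 15, 15, 15]
Mean = 100/10 = 10
Median = 21/2
Freq: {9: 1, 12: 1, 7: 2, 15: 4, 4: 1, 1: 1}
Mode: [15]

Mean=10, Median=21/2, Mode=15


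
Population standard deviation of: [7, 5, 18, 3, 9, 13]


Mean = 55/6
  (7-55/6)²=169/36
  (5-55/6)²=625/36
  (18-55/6)²=2809/36
  (3-55/6)²=1369/36
  (9-55/6)²=1/36
  (13-55/6)²=529/36
Σ(x-μ)² = 917/6
σ² = (917/6)/6 = 917/36

σ = √(917/36) ≈ 5.0470


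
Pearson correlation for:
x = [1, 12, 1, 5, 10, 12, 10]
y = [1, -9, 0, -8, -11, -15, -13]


n=7, Σx=51, Σy=-55, Σxy=-567, Σx²=515, Σy²=661
r = (7×(-567) - 51×(-55))/√((7×515 - 51²)(7×661 - (-55)²))
= -1164/√(1004×1602) = -1164/√1608408 ≈ -1164/1268.2303 ≈ -0.9178

r ≈ -0.9178


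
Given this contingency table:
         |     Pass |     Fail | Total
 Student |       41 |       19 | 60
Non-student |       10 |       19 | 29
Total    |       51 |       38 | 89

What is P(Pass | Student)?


P(Pass | Student) = 41/(41+19) = 41/60

P(Pass|Student) = 41/60 ≈ 68.33%


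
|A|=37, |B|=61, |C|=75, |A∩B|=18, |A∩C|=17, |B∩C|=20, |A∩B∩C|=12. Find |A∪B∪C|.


|A∪B∪C| = 37+61+75-18-17-20+12 = 130

|A∪B∪C| = 130


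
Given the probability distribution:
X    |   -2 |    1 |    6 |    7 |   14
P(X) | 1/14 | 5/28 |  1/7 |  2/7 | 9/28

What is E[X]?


E[X] = Σ x·P(X=x)
= (-2)×(1/14) + (1)×(5/28) + (6)×(1/7) + (7)×(2/7) + (14)×(9/28)
= 207/28

E[X] = 207/28


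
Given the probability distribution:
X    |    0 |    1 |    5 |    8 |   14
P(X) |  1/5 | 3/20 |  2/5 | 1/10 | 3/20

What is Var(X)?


E[X] = 101/20
E[X²] = 919/20
Var(X) = E[X²] - (E[X])² = 919/20 - 10201/400 = 8179/400

Var(X) = 8179/400 ≈ 20.4475


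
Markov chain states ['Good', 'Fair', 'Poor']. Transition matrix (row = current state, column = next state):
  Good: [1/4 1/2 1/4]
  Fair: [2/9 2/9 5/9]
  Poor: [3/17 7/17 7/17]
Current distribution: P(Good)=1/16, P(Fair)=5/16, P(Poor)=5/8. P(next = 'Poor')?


P(next=Poor) = Σᵢ P(now=i)×P(i→Poor)
= 1/16×1/4 + 5/16×5/9 + 5/8×7/17
= 1/64 + 25/144 + 35/136 = 4373/9792

P = 4373/9792 ≈ 0.4466


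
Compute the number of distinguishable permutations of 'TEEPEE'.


Letters: 6, freq: {'T': 1, 'E': 4, 'P': 1}
6!/(1!×4!×1!) = 720/24 = 30

30


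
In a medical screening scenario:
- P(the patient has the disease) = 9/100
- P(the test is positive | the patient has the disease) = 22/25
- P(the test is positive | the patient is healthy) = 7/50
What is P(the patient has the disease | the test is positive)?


Using Bayes' theorem:
P(A|B) = P(B|A)·P(A) / P(B)

P(the test is positive) = 22/25 × 9/100 + 7/50 × 91/100
= 99/1250 + 637/5000 = 1033/5000

P(the patient has the disease|the test is positive) = (99/1250) / (1033/5000) = 396/1033

P(the patient has the disease|the test is positive) = 396/1033 ≈ 38.33%


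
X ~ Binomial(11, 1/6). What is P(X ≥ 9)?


P(X ≥ 9) = Σ P(X=i) for i=9..11
P(X=9) = 1375/362797056
P(X=10) = 55/362797056
P(X=11) = 1/362797056
Sum = 53/13436928

P(X ≥ 9) = 53/13436928 ≈ 0.00%


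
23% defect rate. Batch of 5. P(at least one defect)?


P(all good) = (77/100)^5 = 2706784157/10000000000
P(≥1 defect) = 7293215843/10000000000

P = 7293215843/10000000000 ≈ 72.93%


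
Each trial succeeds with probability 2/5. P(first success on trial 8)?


Geometric: P(X=8) = (1-p)^(k-1)×p = (3/5)^7×2/5 = 4374/390625

P(X=8) = 4374/390625 ≈ 1.12%


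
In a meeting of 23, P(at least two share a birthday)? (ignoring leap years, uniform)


P(all different) = Π(365-i)/365 for i=0..22
= 0.492703
P(match) = 1 - 0.492703 = 0.507297

P ≈ 0.5073 ≈ 50.73%


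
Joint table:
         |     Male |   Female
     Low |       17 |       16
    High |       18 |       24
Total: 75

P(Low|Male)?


P(Low|Male) = 17/(17+18) = 17/35

P = 17/35 ≈ 48.57%


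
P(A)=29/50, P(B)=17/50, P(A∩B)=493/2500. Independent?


P(A)×P(B) = 493/2500
P(A∩B) = 493/2500
Equal ✓ → Independent

Yes, independent


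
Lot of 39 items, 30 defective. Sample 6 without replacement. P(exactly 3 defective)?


Hypergeometric: C(30,3)×C(9,3)/C(39,6)
= 4060×84/3262623 = 16240/155363

P(X=3) = 16240/155363 ≈ 10.45%


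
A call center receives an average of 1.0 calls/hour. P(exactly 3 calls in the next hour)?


Poisson(λ=1.0): P(X=3) = e^(-λ)×λ^k/k!
= e^(-1.0) × 1.0^3 / 3!
≈ 0.3678794412 × 1 / 6 ≈ 0.061313

P(X=3) ≈ 0.061313 ≈ 6.13%


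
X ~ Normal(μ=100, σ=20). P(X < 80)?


z = (80-100)/20 = -1.0
P(Z < -1.0) = 0.1587

P(X < 80) ≈ 0.1587


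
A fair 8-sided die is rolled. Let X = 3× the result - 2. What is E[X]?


E[die] = (1+8)/2 = 9/2
E[X] = 3×9/2 - 2 = 23/2

E[X] = 23/2


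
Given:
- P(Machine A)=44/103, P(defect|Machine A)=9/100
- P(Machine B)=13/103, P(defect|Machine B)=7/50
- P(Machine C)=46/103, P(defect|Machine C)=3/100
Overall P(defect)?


P(B) = Σ P(B|Aᵢ)×P(Aᵢ)
  9/100×44/103 = 99/2575
  7/50×13/103 = 91/5150
  3/100×46/103 = 69/5150
Sum = 179/2575

P(defect) = 179/2575 ≈ 6.95%


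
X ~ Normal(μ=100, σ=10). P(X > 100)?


z = (100-100)/10 = 0.0
P(X > 100) = 1 - P(Z ≤ 0.0) = 1 - 0.5000 = 0.5000

P(X > 100) ≈ 0.5000


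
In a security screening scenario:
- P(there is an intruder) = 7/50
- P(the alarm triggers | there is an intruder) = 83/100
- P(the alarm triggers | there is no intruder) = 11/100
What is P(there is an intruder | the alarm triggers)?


Using Bayes' theorem:
P(A|B) = P(B|A)·P(A) / P(B)

P(the alarm triggers) = 83/100 × 7/50 + 11/100 × 43/50
= 581/5000 + 473/5000 = 527/2500

P(there is an intruder|the alarm triggers) = (581/5000) / (527/2500) = 581/1054

P(there is an intruder|the alarm triggers) = 581/1054 ≈ 55.12%


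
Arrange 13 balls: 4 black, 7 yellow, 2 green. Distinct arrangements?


13!/(4!×7!×2!) = 25740

25740


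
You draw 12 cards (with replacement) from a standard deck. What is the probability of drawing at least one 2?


P(not a 2) = 48/52 = 12/13
P(none in 12 draws) = (12/13)^12 = 8916100448256/23298085122481
P(≥1 2) = 1 - 8916100448256/23298085122481 = 14381984674225/23298085122481

P = 14381984674225/23298085122481 ≈ 61.73%


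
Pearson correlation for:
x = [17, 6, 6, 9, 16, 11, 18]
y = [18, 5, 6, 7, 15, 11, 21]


n=7, Σx=83, Σy=83, Σxy=1174, Σx²=1143, Σy²=1221
r = (7×1174 - 83×83)/√((7×1143 - 83²)(7×1221 - 83²))
= 1329/√(1112×1658) = 1329/√1843696 ≈ 1329/1357.8277 ≈ 0.9788

r ≈ 0.9788


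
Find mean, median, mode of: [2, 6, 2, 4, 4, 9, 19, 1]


Sorted: [1, 2, 2, 4, 4, 6, 9, 19]
Mean = 47/8
Median = 4
Freq: {2: 2, 6: 1, 4: 2, 9: 1, 19: 1, 1: 1}
Mode: [2, 4]

Mean=47/8, Median=4, Mode=[2, 4]


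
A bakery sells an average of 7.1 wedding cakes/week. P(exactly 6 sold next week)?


Poisson(λ=7.1): P(X=6) = e^(-λ)×λ^k/k!
= e^(-7.1) × 7.1^6 / 6!
≈ 0.0008251049233 × 128100.283921 / 720 ≈ 0.146800

P(X=6) ≈ 0.146800 ≈ 14.68%


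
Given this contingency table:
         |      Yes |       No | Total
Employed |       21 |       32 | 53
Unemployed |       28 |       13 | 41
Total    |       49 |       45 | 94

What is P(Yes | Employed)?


P(Yes | Employed) = 21/(21+32) = 21/53

P(Yes|Employed) = 21/53 ≈ 39.62%


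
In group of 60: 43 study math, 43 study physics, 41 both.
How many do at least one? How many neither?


|A∪B| = 43+43-41 = 45
Neither = 60-45 = 15

At least one: 45; Neither: 15


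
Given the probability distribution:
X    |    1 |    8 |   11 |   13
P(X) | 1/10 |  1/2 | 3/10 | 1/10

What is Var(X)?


E[X] = 87/10
E[X²] = 853/10
Var(X) = E[X²] - (E[X])² = 853/10 - 7569/100 = 961/100

Var(X) = 961/100 ≈ 9.6100


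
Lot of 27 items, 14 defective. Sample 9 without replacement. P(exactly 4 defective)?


Hypergeometric: C(14,4)×C(13,5)/C(27,9)
= 1001×1287/4686825 = 3003/10925

P(X=4) = 3003/10925 ≈ 27.49%


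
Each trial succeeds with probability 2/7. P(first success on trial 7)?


Geometric: P(X=7) = (1-p)^(k-1)×p = (5/7)^6×2/7 = 31250/823543

P(X=7) = 31250/823543 ≈ 3.79%


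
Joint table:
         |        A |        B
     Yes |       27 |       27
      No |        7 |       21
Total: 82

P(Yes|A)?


P(Yes|A) = 27/(27+7) = 27/34

P = 27/34 ≈ 79.41%


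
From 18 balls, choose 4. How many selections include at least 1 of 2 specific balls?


Complement: C(18,4) - C(16,4) = 3060 - 1820 = 1240

1240


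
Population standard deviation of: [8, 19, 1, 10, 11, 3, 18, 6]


Mean = 76/8 = 19/2
  (8-19/2)²=9/4
  (19-19/2)²=361/4
  (1-19/2)²=289/4
  (10-19/2)²=1/4
  (11-19/2)²=9/4
  (3-19/2)²=169/4
  (18-19/2)²=289/4
  (6-19/2)²=49/4
Σ(x-μ)² = 294
σ² = 294/8 = 147/4

σ = √(147/4) ≈ 6.0622


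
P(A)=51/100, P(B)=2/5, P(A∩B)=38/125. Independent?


P(A)×P(B) = 51/250
P(A∩B) = 38/125
Not equal → NOT independent

No, not independent


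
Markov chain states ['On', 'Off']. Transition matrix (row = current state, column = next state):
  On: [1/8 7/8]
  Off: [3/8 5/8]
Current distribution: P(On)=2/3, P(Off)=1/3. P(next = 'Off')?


P(next=Off) = Σᵢ P(now=i)×P(i→Off)
= 2/3×7/8 + 1/3×5/8
= 7/12 + 5/24 = 19/24

P = 19/24 ≈ 0.7917


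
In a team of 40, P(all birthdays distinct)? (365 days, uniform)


P(all different) = Π(365-i)/365 for i=0..39
= (365/365)×(364/365)×...×(326/365)
= 0.108768

P ≈ 0.1088 ≈ 10.88%


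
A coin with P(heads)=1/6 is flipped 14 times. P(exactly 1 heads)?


Binomial: P(X=1) = C(14,1)×p^1×(1-p)^13
= 14 × 1/6 × 1220703125/13060694016 = 8544921875/39182082048

P(X=1) = 8544921875/39182082048 ≈ 21.81%


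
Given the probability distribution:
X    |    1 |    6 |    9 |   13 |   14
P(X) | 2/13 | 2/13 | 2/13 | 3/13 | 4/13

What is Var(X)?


E[X] = 127/13
E[X²] = 1527/13
Var(X) = E[X²] - (E[X])² = 1527/13 - 16129/169 = 3722/169

Var(X) = 3722/169 ≈ 22.0237


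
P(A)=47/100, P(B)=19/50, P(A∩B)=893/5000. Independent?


P(A)×P(B) = 893/5000
P(A∩B) = 893/5000
Equal ✓ → Independent

Yes, independent


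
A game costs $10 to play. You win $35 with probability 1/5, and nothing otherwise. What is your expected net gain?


E[gain] = (35-10)×1/5 + (-10)×4/5
= 5 - 8 = -3

Expected net gain = $-3 ≈ $-3.00


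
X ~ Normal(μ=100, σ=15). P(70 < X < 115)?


z₁=(70-100)/15=-2.0, z₂=(115-100)/15=1.0
P = Φ(1.0) - Φ(-2.0) = 0.841345 - 0.022750 = 0.818595 ≈ 0.8186

P(70 < X < 115) ≈ 0.8186


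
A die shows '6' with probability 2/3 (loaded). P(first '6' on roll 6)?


Geometric: P(X=6) = (1-p)^(k-1)×p = (1/3)^5×2/3 = 2/729

P(X=6) = 2/729 ≈ 0.27%


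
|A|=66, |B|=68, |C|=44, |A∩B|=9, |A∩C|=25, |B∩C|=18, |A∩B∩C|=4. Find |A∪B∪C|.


|A∪B∪C| = 66+68+44-9-25-18+4 = 130

|A∪B∪C| = 130


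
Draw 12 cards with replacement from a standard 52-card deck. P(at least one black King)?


P(not a black King) = 50/52 = 25/26
P(none in 12 draws) = (25/26)^12 = 59604644775390625/95428956661682176
P(≥1 black King) = 1 - 59604644775390625/95428956661682176 = 35824311886291551/95428956661682176

P = 35824311886291551/95428956661682176 ≈ 37.54%


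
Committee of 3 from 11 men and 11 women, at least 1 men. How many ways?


Count by #men:
  1M,2W: C(11,1)×C(11,2)=605
  2M,1W: C(11,2)×C(11,1)=605
  3M,0W: C(11,3)×C(11,0)=165
Total = 1375

1375


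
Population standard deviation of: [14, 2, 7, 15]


Mean = 38/4 = 19/2
  (14-19/2)²=81/4
  (2-19/2)²=225/4
  (7-19/2)²=25/4
  (15-19/2)²=121/4
Σ(x-μ)² = 113
σ² = 113/4

σ = √(113/4) ≈ 5.3151


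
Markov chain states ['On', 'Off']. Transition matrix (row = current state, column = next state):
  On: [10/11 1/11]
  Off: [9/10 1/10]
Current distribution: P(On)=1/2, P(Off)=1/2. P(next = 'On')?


P(next=On) = Σᵢ P(now=i)×P(i→On)
= 1/2×10/11 + 1/2×9/10
= 5/11 + 9/20 = 199/220

P = 199/220 ≈ 0.9045


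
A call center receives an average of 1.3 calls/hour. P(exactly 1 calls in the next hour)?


Poisson(λ=1.3): P(X=1) = e^(-λ)×λ^k/k!
= e^(-1.3) × 1.3^1 / 1!
≈ 0.272531793 × 1.3 / 1 ≈ 0.354291

P(X=1) ≈ 0.354291 ≈ 35.43%


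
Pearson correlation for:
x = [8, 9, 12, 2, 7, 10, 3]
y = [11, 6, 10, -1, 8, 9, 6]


n=7, Σx=51, Σy=49, Σxy=424, Σx²=451, Σy²=439
r = (7×424 - 51×49)/√((7×451 - 51²)(7×439 - 49²))
= 469/√(556×672) = 469/√373632 ≈ 469/611.2544 ≈ 0.7673

r ≈ 0.7673


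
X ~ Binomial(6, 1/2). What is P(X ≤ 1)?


P(X ≤ 1) = Σ P(X=i) for i=0..1
P(X=0) = 1/64
P(X=1) = 3/32
Sum = 7/64

P(X ≤ 1) = 7/64 ≈ 10.94%


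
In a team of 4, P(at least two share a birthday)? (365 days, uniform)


P(all different) = Π(365-i)/365 for i=0..3
= 0.983644
P(match) = 1 - 0.983644 = 0.016356

P ≈ 0.0164 ≈ 1.64%


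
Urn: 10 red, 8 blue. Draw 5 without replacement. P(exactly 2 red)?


Hypergeometric: C(10,2)×C(8,3)/C(18,5)
= 45×56/8568 = 5/17

P(X=2) = 5/17 ≈ 29.41%


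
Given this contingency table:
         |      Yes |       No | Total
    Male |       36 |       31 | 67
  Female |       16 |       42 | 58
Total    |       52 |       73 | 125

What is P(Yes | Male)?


P(Yes | Male) = 36/(36+31) = 36/67

P(Yes|Male) = 36/67 ≈ 53.73%


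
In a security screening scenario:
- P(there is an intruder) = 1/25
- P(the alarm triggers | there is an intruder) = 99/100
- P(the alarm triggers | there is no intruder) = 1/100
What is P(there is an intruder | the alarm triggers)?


Using Bayes' theorem:
P(A|B) = P(B|A)·P(A) / P(B)

P(the alarm triggers) = 99/100 × 1/25 + 1/100 × 24/25
= 99/2500 + 6/625 = 123/2500

P(there is an intruder|the alarm triggers) = (99/2500) / (123/2500) = 33/41

P(there is an intruder|the alarm triggers) = 33/41 ≈ 80.49%


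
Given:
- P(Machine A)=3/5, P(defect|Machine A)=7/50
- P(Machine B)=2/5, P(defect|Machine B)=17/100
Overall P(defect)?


P(B) = Σ P(B|Aᵢ)×P(Aᵢ)
  7/50×3/5 = 21/250
  17/100×2/5 = 17/250
Sum = 19/125

P(defect) = 19/125 ≈ 15.20%


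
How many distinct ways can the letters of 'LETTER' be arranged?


Letters: 6, freq: {'L': 1, 'E': 2, 'T': 2, 'R': 1}
6!/(1!×2!×2!×1!) = 720/4 = 180

180


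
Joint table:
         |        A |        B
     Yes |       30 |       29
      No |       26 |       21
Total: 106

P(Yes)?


P(Yes) = (30+29)/106 = 59/106

P(Yes) = 59/106 ≈ 55.66%


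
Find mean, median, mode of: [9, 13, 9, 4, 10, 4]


Sorted: [4, 4, 9, 9, 10, 13]
Mean = 49/6
Median = 9
Freq: {9: 2, 13: 1, 4: 2, 10: 1}
Mode: [4, 9]

Mean=49/6, Median=9, Mode=[4, 9]


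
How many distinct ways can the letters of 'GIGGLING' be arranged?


Letters: 8, freq: {'G': 4, 'I': 2, 'L': 1, 'N': 1}
8!/(4!×2!×1!×1!) = 40320/48 = 840

840


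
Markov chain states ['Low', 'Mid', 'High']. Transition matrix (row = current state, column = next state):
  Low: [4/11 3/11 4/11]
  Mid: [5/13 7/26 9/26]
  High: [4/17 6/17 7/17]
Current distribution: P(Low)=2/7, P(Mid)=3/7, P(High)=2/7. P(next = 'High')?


P(next=High) = Σᵢ P(now=i)×P(i→High)
= 2/7×4/11 + 3/7×9/26 + 2/7×7/17
= 8/77 + 27/182 + 2/17 = 12589/34034

P = 12589/34034 ≈ 0.3699


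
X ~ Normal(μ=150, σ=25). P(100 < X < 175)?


z₁=(100-150)/25=-2.0, z₂=(175-150)/25=1.0
P = Φ(1.0) - Φ(-2.0) = 0.841345 - 0.022750 = 0.818595 ≈ 0.8186

P(100 < X < 175) ≈ 0.8186


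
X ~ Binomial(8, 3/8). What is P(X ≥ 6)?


P(X ≥ 6) = Σ P(X=i) for i=6..8
P(X=6) = 127575/4194304
P(X=7) = 10935/2097152
P(X=8) = 6561/16777216
Sum = 604341/16777216

P(X ≥ 6) = 604341/16777216 ≈ 3.60%


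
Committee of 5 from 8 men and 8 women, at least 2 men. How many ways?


Count by #men:
  2M,3W: C(8,2)×C(8,3)=1568
  3M,2W: C(8,3)×C(8,2)=1568
  4M,1W: C(8,4)×C(8,1)=560
  5M,0W: C(8,5)×C(8,0)=56
Total = 3752

3752


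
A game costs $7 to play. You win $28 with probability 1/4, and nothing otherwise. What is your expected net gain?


E[gain] = (28-7)×1/4 + (-7)×3/4
= 21/4 - 21/4 = 0

Expected net gain = $0 ≈ $0.00


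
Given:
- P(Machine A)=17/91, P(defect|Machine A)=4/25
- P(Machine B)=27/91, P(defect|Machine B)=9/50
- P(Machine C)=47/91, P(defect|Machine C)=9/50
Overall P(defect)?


P(B) = Σ P(B|Aᵢ)×P(Aᵢ)
  4/25×17/91 = 68/2275
  9/50×27/91 = 243/4550
  9/50×47/91 = 423/4550
Sum = 401/2275

P(defect) = 401/2275 ≈ 17.63%


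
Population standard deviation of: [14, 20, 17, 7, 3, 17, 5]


Mean = 83/7
  (14-83/7)²=225/49
  (20-83/7)²=3249/49
  (17-83/7)²=1296/49
  (7-83/7)²=1156/49
  (3-83/7)²=3844/49
  (17-83/7)²=1296/49
  (5-83/7)²=2304/49
Σ(x-μ)² = 1910/7
σ² = (1910/7)/7 = 1910/49

σ = √(1910/49) ≈ 6.2434


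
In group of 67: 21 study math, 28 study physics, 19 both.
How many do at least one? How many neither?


|A∪B| = 21+28-19 = 30
Neither = 67-30 = 37

At least one: 30; Neither: 37


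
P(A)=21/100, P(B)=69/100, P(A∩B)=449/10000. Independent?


P(A)×P(B) = 1449/10000
P(A∩B) = 449/10000
Not equal → NOT independent

No, not independent


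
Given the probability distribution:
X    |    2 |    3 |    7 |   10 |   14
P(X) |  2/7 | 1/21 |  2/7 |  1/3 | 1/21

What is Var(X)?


E[X] = 47/7
E[X²] = 1223/21
Var(X) = E[X²] - (E[X])² = 1223/21 - 2209/49 = 1934/147

Var(X) = 1934/147 ≈ 13.1565


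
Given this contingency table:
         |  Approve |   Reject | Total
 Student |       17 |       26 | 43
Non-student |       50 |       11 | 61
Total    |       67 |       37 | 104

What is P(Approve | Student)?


P(Approve | Student) = 17/(17+26) = 17/43

P(Approve|Student) = 17/43 ≈ 39.53%


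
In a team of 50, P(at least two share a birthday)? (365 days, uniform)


P(all different) = Π(365-i)/365 for i=0..49
= 0.029626
P(match) = 1 - 0.029626 = 0.970374

P ≈ 0.9704 ≈ 97.04%


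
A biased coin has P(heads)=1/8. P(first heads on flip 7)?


Geometric: P(X=7) = (1-p)^(k-1)×p = (7/8)^6×1/8 = 117649/2097152

P(X=7) = 117649/2097152 ≈ 5.61%


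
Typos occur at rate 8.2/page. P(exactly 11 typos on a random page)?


Poisson(λ=8.2): P(X=11) = e^(-λ)×λ^k/k!
= e^(-8.2) × 8.2^11 / 11!
≈ 0.00027465357 × 11270738569.5 / 39916800 ≈ 0.077550

P(X=11) ≈ 0.077550 ≈ 7.76%


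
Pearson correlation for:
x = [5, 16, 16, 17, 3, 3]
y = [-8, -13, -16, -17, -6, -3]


n=6, Σx=60, Σy=-63, Σxy=-820, Σx²=844, Σy²=823
r = (6×(-820) - 60×(-63))/√((6×844 - 60²)(6×823 - (-63)²))
= -1140/√(1464×969) = -1140/√1418616 ≈ -1140/1191.0567 ≈ -0.9571

r ≈ -0.9571


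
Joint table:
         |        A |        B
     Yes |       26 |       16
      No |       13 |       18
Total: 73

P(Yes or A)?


P(Yes∨A) = P(Yes) + P(A) - P(Yes∧A)
= (42 + 39 - 26)/73 = 55/73

P = 55/73 ≈ 75.34%


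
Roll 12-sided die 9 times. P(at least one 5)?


P(no 5)^9 = (11/12)^9 = 2357947691/5159780352
P(≥1) = 1 - 2357947691/5159780352 = 2801832661/5159780352

P = 2801832661/5159780352 ≈ 54.30%


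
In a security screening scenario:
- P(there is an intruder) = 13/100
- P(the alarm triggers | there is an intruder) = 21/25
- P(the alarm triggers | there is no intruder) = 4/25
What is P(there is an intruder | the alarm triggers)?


Using Bayes' theorem:
P(A|B) = P(B|A)·P(A) / P(B)

P(the alarm triggers) = 21/25 × 13/100 + 4/25 × 87/100
= 273/2500 + 87/625 = 621/2500

P(there is an intruder|the alarm triggers) = (273/2500) / (621/2500) = 91/207

P(there is an intruder|the alarm triggers) = 91/207 ≈ 43.96%


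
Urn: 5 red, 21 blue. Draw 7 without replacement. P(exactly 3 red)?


Hypergeometric: C(5,3)×C(21,4)/C(26,7)
= 10×5985/657800 = 1197/13156

P(X=3) = 1197/13156 ≈ 9.10%


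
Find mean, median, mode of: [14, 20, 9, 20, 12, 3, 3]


Sorted: [3, 3, 9, 12, 14, 20, 20]
Mean = 81/7
Median = 12
Freq: {14: 1, 20: 2, 9: 1, 12: 1, 3: 2}
Mode: [3, 20]

Mean=81/7, Median=12, Mode=[3, 20]


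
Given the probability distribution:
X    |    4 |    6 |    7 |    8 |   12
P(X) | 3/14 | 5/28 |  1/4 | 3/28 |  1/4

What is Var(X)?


E[X] = 211/28
E[X²] = 1819/28
Var(X) = E[X²] - (E[X])² = 1819/28 - 44521/784 = 6411/784

Var(X) = 6411/784 ≈ 8.1773


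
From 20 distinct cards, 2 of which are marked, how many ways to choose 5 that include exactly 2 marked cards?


Choose 2 of the 2 marked cards and 3 of the other 18 cards:
C(2,2)×C(18,3) = 1×816 = 816

816


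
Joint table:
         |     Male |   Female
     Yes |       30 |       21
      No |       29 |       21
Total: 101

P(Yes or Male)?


P(Yes∨Male) = P(Yes) + P(Male) - P(Yes∧Male)
= (51 + 59 - 30)/101 = 80/101

P = 80/101 ≈ 79.21%


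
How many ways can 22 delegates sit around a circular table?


Circular arrangements of 22 distinct objects: fix one position to break rotational symmetry.
(n-1)! = 21! = 51090942171709440000

51090942171709440000


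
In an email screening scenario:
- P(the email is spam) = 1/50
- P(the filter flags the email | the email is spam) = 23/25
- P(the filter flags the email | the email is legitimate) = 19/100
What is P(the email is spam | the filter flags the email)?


Using Bayes' theorem:
P(A|B) = P(B|A)·P(A) / P(B)

P(the filter flags the email) = 23/25 × 1/50 + 19/100 × 49/50
= 23/1250 + 931/5000 = 1023/5000

P(the email is spam|the filter flags the email) = (23/1250) / (1023/5000) = 92/1023

P(the email is spam|the filter flags the email) = 92/1023 ≈ 8.99%


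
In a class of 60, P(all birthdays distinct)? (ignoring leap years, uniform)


P(all different) = Π(365-i)/365 for i=0..59
= (365/365)×(364/365)×...×(306/365)
= 0.005877

P ≈ 0.0059 ≈ 0.59%


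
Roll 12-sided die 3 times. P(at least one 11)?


P(no 11)^3 = (11/12)^3 = 1331/1728
P(≥1) = 1 - 1331/1728 = 397/1728

P = 397/1728 ≈ 22.97%


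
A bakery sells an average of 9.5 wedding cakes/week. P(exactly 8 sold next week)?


Poisson(λ=9.5): P(X=8) = e^(-λ)×λ^k/k!
= e^(-9.5) × 9.5^8 / 8!
≈ 7.485182989e-05 × 66342043.1289 / 40320 ≈ 0.123160

P(X=8) ≈ 0.123160 ≈ 12.32%


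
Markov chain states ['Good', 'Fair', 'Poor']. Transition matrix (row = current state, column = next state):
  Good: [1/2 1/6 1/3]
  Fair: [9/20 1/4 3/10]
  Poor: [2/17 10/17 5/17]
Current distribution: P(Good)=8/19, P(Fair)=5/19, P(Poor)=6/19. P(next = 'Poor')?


P(next=Poor) = Σᵢ P(now=i)×P(i→Poor)
= 8/19×1/3 + 5/19×3/10 + 6/19×5/17
= 8/57 + 3/38 + 30/323 = 605/1938

P = 605/1938 ≈ 0.3122
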